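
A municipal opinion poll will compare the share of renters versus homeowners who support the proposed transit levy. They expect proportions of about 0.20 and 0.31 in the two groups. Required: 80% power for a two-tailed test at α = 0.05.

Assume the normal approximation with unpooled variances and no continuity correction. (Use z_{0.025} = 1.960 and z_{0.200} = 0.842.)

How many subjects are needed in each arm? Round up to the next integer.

n = 243 per group

n = (z_{α/2} + z_β)² · [p₁(1−p₁) + p₂(1−p₂)] / (p₁ − p₂)²
  = (1.960 + 0.842)² · (0.20·0.80 + 0.31·0.69) / (-0.11)²
  = (2.802)² · (0.1600 + 0.2139) / 0.0121
  = 7.8512 · 0.3739 / 0.0121
  = 242.61
Round up → n = 243 per group.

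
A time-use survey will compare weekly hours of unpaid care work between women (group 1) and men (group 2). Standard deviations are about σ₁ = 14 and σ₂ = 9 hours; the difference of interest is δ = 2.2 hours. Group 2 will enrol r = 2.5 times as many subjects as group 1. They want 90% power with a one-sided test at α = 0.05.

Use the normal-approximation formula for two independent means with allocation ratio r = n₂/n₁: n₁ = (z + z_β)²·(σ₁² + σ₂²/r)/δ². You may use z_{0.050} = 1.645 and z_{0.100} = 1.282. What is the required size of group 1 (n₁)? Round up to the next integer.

n₁ = (z_α + z_β)² · (σ₁² + σ₂²/r) / δ²
   = (1.645 + 1.282)² · (14² + 9²/2.5) / 2.2²
   = 8.5673 · (196 + 32.4) / 4.84
   = 8.5673 · 228.4 / 4.84
   = 404.29
Round up → n₁ = 405; n₂ = r·n₁ = 2.5 × 405 = 1013.

n₁ = 405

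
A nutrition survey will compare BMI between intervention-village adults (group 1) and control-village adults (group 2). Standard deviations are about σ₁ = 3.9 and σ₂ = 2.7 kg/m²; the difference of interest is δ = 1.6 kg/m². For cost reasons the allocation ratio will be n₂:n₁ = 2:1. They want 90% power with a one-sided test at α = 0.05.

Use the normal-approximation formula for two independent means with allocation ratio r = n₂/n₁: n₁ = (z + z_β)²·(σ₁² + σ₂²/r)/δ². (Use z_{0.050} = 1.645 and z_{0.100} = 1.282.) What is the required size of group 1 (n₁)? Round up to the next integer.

n₁ = 64

n₁ = (z_α + z_β)² · (σ₁² + σ₂²/r) / δ²
   = (1.645 + 1.282)² · (3.9² + 2.7²/2) / 1.6²
   = 8.5673 · (15.21 + 3.645) / 2.56
   = 8.5673 · 18.855 / 2.56
   = 63.10
Round up → n₁ = 64; n₂ = r·n₁ = 2 × 64 = 128.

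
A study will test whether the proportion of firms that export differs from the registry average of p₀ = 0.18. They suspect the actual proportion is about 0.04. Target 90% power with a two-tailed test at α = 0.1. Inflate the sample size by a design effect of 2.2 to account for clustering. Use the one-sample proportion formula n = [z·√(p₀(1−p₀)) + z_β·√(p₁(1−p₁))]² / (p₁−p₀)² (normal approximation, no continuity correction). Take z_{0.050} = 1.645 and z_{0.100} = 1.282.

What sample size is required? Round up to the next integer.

n = [z_{α/2}·√(p₀q₀) + z_β·√(p₁q₁)]² / (p₁ − p₀)²
  = [1.645·√(0.18·0.82) + 1.282·√(0.04·0.96)]² / (-0.14)²
  = [1.645·0.3842 + 1.282·0.1960]² / 0.0196
  = [0.8832]² / 0.0196
  = 39.80
Design effect: 2.2 × 39.80 = 87.56.
Round up → n = 88.

n = 88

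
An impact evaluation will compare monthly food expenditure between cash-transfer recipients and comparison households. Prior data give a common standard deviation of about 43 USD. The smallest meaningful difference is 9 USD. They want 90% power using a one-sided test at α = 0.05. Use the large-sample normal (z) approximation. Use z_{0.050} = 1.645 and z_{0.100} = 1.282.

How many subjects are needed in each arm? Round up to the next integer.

n = (z_α + z_β)² · (σ₁² + σ₂²) / δ²
  = (1.645 + 1.282)² · (2·43² = 3698) / 9²
  = 8.5673 · 3698 / 81
  = 391.14
Round up → n = 392 per group.

n = 392 per group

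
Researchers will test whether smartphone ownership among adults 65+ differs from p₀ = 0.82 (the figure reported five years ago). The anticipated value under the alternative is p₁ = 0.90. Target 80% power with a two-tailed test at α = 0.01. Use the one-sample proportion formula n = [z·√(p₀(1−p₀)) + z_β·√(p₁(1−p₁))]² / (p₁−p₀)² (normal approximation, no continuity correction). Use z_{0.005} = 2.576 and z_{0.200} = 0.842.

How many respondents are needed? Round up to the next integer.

n = [z_{α/2}·√(p₀q₀) + z_β·√(p₁q₁)]² / (p₁ − p₀)²
  = [2.576·√(0.82·0.18) + 0.842·√(0.90·0.10)]² / (0.08)²
  = [2.576·0.3842 + 0.842·0.3000]² / 0.0064
  = [1.2423]² / 0.0064
  = 241.13
Round up → n = 242.

n = 242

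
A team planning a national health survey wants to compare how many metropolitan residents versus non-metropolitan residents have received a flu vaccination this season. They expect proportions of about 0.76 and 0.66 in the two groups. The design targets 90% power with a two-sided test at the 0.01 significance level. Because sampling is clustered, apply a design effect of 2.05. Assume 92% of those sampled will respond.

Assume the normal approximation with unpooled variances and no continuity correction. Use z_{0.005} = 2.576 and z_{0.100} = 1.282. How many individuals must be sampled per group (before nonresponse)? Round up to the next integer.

n = (z_{α/2} + z_β)² · [p₁(1−p₁) + p₂(1−p₂)] / (p₁ − p₂)²
  = (2.576 + 1.282)² · (0.76·0.24 + 0.66·0.34) / (0.10)²
  = (3.858)² · (0.1824 + 0.2244) / 0.0100
  = 14.8842 · 0.4068 / 0.0100
  = 605.49
Design effect: 2.05 × 605.49 = 1241.25.
Adjust for 92% response: 1241.25 / 0.92 = 1349.18.
Round up → n = 1350 per group.

n = 1350 per group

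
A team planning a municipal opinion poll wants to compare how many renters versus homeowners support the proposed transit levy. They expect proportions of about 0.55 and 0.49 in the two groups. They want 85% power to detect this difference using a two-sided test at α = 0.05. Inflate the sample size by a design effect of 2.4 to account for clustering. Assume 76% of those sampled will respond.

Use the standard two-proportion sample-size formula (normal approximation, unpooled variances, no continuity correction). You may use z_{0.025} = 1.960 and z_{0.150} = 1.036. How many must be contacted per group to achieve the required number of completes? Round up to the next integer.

n = (z_{α/2} + z_β)² · [p₁(1−p₁) + p₂(1−p₂)] / (p₁ − p₂)²
  = (1.960 + 1.036)² · (0.55·0.45 + 0.49·0.51) / (0.06)²
  = (2.996)² · (0.2475 + 0.2499) / 0.0036
  = 8.9760 · 0.4974 / 0.0036
  = 1240.19
Design effect: 2.4 × 1240.19 = 2976.45.
Adjust for 76% response: 2976.45 / 0.76 = 3916.38.
Round up → n = 3917 per group.

n = 3917 per group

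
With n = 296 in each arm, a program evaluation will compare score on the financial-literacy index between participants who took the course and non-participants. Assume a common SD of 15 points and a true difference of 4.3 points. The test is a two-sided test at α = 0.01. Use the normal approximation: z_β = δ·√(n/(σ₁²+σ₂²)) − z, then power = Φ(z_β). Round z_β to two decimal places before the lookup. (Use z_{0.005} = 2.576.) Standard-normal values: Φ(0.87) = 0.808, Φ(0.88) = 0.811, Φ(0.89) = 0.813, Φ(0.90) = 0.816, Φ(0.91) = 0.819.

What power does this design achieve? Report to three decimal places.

Power ≈ 0.819

z_β = δ·√(n/(σ₁²+σ₂²)) − z_{α/2}
    = 4.3 · √(296/450) − 2.576
    = 4.3 · 0.81104 − 2.576
    = 3.4875 − 2.576 = 0.9115 → 0.91
Power = Φ(0.91) = 0.819.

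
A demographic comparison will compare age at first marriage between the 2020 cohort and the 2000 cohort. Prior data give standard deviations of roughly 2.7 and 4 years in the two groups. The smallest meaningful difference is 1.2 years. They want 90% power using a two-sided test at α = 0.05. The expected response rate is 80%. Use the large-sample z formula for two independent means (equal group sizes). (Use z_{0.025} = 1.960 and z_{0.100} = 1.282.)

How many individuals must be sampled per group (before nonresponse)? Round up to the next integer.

n = 213 per group

n = (z_{α/2} + z_β)² · (σ₁² + σ₂²) / δ²
  = (1.960 + 1.282)² · (2.7² + 4² = 23.29) / 1.2²
  = 10.5106 · 23.29 / 1.44
  = 169.99
Adjust for 80% response: 169.99 / 0.80 = 212.49.
Round up → n = 213 per group.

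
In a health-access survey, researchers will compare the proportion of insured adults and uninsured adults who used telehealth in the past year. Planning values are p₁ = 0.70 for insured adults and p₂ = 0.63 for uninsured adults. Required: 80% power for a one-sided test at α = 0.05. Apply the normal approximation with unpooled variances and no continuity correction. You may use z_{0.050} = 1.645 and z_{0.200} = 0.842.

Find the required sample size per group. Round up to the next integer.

n = (z_α + z_β)² · [p₁(1−p₁) + p₂(1−p₂)] / (p₁ − p₂)²
  = (1.645 + 0.842)² · (0.70·0.30 + 0.63·0.37) / (0.07)²
  = (2.487)² · (0.2100 + 0.2331) / 0.0049
  = 6.1852 · 0.4431 / 0.0049
  = 559.32
Round up → n = 560 per group.

n = 560 per group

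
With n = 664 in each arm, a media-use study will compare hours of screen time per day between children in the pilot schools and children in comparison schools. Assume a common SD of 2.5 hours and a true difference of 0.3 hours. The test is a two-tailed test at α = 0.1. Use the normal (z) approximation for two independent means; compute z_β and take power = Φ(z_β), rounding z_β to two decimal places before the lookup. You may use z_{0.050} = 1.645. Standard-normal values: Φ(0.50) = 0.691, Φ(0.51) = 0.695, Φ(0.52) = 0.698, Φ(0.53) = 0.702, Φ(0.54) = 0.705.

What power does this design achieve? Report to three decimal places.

Power ≈ 0.705

z_β = δ·√(n/(σ₁²+σ₂²)) − z_{α/2}
    = 0.3 · √(664/12.5) − 1.645
    = 0.3 · 7.28835 − 1.645
    = 2.1865 − 1.645 = 0.5415 → 0.54
Power = Φ(0.54) = 0.705.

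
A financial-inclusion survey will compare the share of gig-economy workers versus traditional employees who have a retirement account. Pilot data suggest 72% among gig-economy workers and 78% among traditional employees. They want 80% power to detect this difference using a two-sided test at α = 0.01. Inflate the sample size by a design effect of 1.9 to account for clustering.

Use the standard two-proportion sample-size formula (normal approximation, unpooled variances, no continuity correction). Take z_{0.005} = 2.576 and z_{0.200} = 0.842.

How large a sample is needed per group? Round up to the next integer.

n = (z_{α/2} + z_β)² · [p₁(1−p₁) + p₂(1−p₂)] / (p₁ − p₂)²
  = (2.576 + 0.842)² · (0.72·0.28 + 0.78·0.22) / (-0.06)²
  = (3.418)² · (0.2016 + 0.1716) / 0.0036
  = 11.6827 · 0.3732 / 0.0036
  = 1211.11
Design effect: 1.9 × 1211.11 = 2301.11.
Round up → n = 2302 per group.

n = 2302 per group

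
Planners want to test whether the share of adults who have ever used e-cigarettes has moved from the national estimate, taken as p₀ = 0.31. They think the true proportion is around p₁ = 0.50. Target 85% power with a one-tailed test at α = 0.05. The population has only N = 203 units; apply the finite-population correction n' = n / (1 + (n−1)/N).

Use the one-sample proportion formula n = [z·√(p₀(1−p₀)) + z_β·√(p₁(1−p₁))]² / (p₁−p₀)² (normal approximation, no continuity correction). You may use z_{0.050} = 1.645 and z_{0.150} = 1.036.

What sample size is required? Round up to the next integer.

n = 38

n = [z_α·√(p₀q₀) + z_β·√(p₁q₁)]² / (p₁ − p₀)²
  = [1.645·√(0.31·0.69) + 1.036·√(0.50·0.50)]² / (0.19)²
  = [1.645·0.4625 + 1.036·0.5000]² / 0.0361
  = [1.2788]² / 0.0361
  = 45.30
Finite-population correction (N = 203): 45.30 / (1 + (45.30 − 1)/203) = 37.19.
Round up → n = 38.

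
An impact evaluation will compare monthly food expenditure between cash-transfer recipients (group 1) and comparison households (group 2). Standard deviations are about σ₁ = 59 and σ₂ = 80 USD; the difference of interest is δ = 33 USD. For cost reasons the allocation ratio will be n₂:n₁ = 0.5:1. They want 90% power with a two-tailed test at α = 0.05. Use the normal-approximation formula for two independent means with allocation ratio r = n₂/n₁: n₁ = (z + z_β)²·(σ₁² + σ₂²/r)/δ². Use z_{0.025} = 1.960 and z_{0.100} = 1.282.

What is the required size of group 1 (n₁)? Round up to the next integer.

n₁ = (z_{α/2} + z_β)² · (σ₁² + σ₂²/r) / δ²
   = (1.960 + 1.282)² · (59² + 80²/0.5) / 33²
   = 10.5106 · (3481 + 12800) / 1089
   = 10.5106 · 16281 / 1089
   = 157.14
Round up → n₁ = 158; n₂ = r·n₁ = 0.5 × 158 = 79.

n₁ = 158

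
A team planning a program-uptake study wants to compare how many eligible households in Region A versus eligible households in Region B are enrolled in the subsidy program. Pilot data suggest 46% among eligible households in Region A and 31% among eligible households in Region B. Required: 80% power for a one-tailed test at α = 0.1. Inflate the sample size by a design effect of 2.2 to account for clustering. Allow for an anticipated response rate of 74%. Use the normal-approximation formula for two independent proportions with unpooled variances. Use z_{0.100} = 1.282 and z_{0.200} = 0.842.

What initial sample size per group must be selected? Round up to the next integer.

n = (z_α + z_β)² · [p₁(1−p₁) + p₂(1−p₂)] / (p₁ − p₂)²
  = (1.282 + 0.842)² · (0.46·0.54 + 0.31·0.69) / (0.15)²
  = (2.124)² · (0.2484 + 0.2139) / 0.0225
  = 4.5114 · 0.4623 / 0.0225
  = 92.69
Design effect: 2.2 × 92.69 = 203.93.
Adjust for 74% response: 203.93 / 0.74 = 275.58.
Round up → n = 276 per group.

n = 276 per group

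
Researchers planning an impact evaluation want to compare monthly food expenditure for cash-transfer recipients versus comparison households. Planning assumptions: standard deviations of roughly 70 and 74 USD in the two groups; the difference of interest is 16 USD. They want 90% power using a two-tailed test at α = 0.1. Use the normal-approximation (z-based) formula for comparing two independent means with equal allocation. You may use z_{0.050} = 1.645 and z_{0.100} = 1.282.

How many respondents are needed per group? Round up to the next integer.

n = 348 per group

n = (z_{α/2} + z_β)² · (σ₁² + σ₂²) / δ²
  = (1.645 + 1.282)² · (70² + 74² = 10376) / 16²
  = 8.5673 · 10376 / 256
  = 347.24
Round up → n = 348 per group.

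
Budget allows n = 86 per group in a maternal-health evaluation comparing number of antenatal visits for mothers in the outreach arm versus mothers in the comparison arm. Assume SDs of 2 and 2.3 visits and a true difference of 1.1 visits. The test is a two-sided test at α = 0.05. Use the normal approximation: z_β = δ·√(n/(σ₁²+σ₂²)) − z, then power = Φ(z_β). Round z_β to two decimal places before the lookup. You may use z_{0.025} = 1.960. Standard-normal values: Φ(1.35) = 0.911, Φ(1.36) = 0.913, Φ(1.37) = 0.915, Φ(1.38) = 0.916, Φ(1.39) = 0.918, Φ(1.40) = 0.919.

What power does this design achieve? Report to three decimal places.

Power ≈ 0.918

z_β = δ·√(n/(σ₁²+σ₂²)) − z_{α/2}
    = 1.1 · √(86/9.29) − 1.960
    = 1.1 · 3.04258 − 1.960
    = 3.3468 − 1.960 = 1.3868 → 1.39
Power = Φ(1.39) = 0.918.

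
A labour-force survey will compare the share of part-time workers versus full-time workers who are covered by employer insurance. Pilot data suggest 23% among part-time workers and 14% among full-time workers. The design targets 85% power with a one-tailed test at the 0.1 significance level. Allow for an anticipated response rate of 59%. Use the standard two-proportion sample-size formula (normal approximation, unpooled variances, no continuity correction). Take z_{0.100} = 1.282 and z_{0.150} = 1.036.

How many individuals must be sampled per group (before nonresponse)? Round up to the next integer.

n = (z_α + z_β)² · [p₁(1−p₁) + p₂(1−p₂)] / (p₁ − p₂)²
  = (1.282 + 1.036)² · (0.23·0.77 + 0.14·0.86) / (0.09)²
  = (2.318)² · (0.1771 + 0.1204) / 0.0081
  = 5.3731 · 0.2975 / 0.0081
  = 197.35
Adjust for 59% response: 197.35 / 0.59 = 334.49.
Round up → n = 335 per group.

n = 335 per group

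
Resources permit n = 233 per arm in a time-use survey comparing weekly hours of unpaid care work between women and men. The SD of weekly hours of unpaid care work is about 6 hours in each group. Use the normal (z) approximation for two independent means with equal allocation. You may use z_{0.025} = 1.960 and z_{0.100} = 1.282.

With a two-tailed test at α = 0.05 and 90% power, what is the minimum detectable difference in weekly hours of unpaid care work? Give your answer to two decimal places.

δ = (z_{α/2} + z_β) · √((σ₁²+σ₂²)/n)
  = (1.960 + 1.282) · √(72/233)
  = 3.242 · √0.30901
  = 3.242 · 0.5559
  = 1.8022

Minimum detectable difference ≈ 1.80 hours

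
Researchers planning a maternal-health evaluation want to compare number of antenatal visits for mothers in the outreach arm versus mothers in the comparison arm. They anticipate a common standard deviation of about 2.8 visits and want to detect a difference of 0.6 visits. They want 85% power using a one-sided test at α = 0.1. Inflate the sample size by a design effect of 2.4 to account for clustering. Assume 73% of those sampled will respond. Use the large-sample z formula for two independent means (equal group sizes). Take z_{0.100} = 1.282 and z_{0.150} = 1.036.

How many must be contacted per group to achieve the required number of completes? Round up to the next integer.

n = 770 per group

n = (z_α + z_β)² · (σ₁² + σ₂²) / δ²
  = (1.282 + 1.036)² · (2·2.8² = 15.68) / 0.6²
  = 5.3731 · 15.68 / 0.36
  = 234.03
Design effect: 2.4 × 234.03 = 561.67.
Adjust for 73% response: 561.67 / 0.73 = 769.41.
Round up → n = 770 per group.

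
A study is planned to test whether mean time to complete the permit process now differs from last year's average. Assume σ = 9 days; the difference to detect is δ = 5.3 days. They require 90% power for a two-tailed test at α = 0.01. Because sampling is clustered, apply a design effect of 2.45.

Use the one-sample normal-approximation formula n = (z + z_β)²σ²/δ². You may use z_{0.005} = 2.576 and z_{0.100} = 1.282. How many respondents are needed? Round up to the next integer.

n = (z_{α/2} + z_β)² · σ² / δ²
  = (2.576 + 1.282)² · 9² / 5.3²
  = 14.8842 · 81 / 28.09
  = 42.92
Design effect: 2.45 × 42.92 = 105.15.
Round up → n = 106.

n = 106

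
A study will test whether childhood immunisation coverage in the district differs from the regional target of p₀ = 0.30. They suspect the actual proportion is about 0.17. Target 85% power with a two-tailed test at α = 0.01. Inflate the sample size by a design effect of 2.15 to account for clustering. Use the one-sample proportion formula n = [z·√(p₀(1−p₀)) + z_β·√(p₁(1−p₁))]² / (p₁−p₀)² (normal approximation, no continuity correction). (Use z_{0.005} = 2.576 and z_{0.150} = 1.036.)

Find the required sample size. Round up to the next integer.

n = 314

n = [z_{α/2}·√(p₀q₀) + z_β·√(p₁q₁)]² / (p₁ − p₀)²
  = [2.576·√(0.30·0.70) + 1.036·√(0.17·0.83)]² / (-0.13)²
  = [2.576·0.4583 + 1.036·0.3756]² / 0.0169
  = [1.5696]² / 0.0169
  = 145.78
Design effect: 2.15 × 145.78 = 313.43.
Round up → n = 314.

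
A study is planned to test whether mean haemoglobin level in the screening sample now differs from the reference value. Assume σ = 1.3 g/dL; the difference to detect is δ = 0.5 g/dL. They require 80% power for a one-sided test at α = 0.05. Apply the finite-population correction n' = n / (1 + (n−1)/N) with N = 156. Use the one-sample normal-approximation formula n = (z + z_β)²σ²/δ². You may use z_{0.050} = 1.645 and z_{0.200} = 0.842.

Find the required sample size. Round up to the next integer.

n = 34

n = (z_α + z_β)² · σ² / δ²
  = (1.645 + 0.842)² · 1.3² / 0.5²
  = 6.1852 · 1.69 / 0.25
  = 41.81
Finite-population correction (N = 156): 41.81 / (1 + (41.81 − 1)/156) = 33.14.
Round up → n = 34.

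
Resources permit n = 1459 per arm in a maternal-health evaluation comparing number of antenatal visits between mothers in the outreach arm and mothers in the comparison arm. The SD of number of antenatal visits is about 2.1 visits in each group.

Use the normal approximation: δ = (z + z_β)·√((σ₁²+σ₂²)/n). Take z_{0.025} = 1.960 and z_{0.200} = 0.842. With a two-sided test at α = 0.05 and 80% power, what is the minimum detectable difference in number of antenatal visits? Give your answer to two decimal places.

δ = (z_{α/2} + z_β) · √((σ₁²+σ₂²)/n)
  = (1.960 + 0.842) · √(8.82/1459)
  = 2.802 · √0.00605
  = 2.802 · 0.0778
  = 0.2179

Minimum detectable difference ≈ 0.22 visits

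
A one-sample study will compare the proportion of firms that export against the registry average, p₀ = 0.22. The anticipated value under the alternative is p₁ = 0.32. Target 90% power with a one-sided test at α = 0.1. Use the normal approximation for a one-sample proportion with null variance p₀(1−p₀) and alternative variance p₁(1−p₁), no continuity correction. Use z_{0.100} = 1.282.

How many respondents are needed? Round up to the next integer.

n = 128

n = [z_α·√(p₀q₀) + z_β·√(p₁q₁)]² / (p₁ − p₀)²
  = [1.282·√(0.22·0.78) + 1.282·√(0.32·0.68)]² / (0.10)²
  = [1.282·0.4142 + 1.282·0.4665]² / 0.0100
  = [1.1291]² / 0.0100
  = 127.48
Round up → n = 128.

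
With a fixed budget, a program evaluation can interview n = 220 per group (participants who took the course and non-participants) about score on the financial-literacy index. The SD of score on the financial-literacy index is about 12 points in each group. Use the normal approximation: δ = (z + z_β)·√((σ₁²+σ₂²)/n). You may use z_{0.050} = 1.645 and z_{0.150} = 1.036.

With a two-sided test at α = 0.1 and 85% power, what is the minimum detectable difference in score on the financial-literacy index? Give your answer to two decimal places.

Minimum detectable difference ≈ 3.07 points

δ = (z_{α/2} + z_β) · √((σ₁²+σ₂²)/n)
  = (1.645 + 1.036) · √(288/220)
  = 2.681 · √1.3091
  = 2.681 · 1.1442
  = 3.0675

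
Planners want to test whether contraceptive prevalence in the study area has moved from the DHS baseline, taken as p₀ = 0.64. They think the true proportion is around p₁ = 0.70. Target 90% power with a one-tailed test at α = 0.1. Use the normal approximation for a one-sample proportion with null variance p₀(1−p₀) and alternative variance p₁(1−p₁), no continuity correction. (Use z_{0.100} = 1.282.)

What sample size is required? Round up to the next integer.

n = [z_α·√(p₀q₀) + z_β·√(p₁q₁)]² / (p₁ − p₀)²
  = [1.282·√(0.64·0.36) + 1.282·√(0.70·0.30)]² / (0.06)²
  = [1.282·0.4800 + 1.282·0.4583]² / 0.0036
  = [1.2028]² / 0.0036
  = 401.90
Round up → n = 402.

n = 402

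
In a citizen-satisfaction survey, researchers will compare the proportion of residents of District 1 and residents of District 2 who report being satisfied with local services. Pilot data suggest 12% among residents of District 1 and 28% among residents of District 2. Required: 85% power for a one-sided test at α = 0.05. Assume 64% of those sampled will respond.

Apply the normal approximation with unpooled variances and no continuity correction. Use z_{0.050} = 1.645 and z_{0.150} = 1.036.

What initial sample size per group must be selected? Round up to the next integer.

n = (z_α + z_β)² · [p₁(1−p₁) + p₂(1−p₂)] / (p₁ − p₂)²
  = (1.645 + 1.036)² · (0.12·0.88 + 0.28·0.72) / (-0.16)²
  = (2.681)² · (0.1056 + 0.2016) / 0.0256
  = 7.1878 · 0.3072 / 0.0256
  = 86.25
Adjust for 64% response: 86.25 / 0.64 = 134.77.
Round up → n = 135 per group.

n = 135 per group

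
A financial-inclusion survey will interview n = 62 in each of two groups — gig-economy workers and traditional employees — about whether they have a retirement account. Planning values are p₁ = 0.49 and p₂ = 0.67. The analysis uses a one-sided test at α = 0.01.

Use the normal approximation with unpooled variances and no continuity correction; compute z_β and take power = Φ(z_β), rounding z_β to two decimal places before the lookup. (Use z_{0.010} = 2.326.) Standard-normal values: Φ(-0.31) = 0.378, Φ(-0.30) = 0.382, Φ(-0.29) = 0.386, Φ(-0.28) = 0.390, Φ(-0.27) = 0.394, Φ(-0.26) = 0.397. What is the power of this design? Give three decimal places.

Power ≈ 0.397

z_β = |p₁−p₂|·√(n/[p₁q₁+p₂q₂]) − z_α
    = 0.18 · √(62/0.4710) − 2.326
    = 0.18 · 11.4732 − 2.326
    = 2.0652 − 2.326 = -0.2608 → -0.26
Power = Φ(-0.26) = 0.397.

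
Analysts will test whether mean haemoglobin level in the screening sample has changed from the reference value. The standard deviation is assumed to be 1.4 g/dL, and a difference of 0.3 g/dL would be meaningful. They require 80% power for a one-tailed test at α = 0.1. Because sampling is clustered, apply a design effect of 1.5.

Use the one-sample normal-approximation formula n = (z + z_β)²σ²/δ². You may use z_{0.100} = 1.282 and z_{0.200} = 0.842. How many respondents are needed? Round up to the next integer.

n = 148

n = (z_α + z_β)² · σ² / δ²
  = (1.282 + 0.842)² · 1.4² / 0.3²
  = 4.5114 · 1.96 / 0.09
  = 98.25
Design effect: 1.5 × 98.25 = 147.37.
Round up → n = 148.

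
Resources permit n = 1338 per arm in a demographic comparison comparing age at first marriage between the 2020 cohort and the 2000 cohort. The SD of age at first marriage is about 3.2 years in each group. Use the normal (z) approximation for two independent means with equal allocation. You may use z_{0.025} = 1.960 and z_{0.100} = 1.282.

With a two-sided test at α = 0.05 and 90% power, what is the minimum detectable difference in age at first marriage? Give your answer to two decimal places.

δ = (z_{α/2} + z_β) · √((σ₁²+σ₂²)/n)
  = (1.960 + 1.282) · √(20.48/1338)
  = 3.242 · √0.01531
  = 3.242 · 0.1237
  = 0.4011

Minimum detectable difference ≈ 0.40 years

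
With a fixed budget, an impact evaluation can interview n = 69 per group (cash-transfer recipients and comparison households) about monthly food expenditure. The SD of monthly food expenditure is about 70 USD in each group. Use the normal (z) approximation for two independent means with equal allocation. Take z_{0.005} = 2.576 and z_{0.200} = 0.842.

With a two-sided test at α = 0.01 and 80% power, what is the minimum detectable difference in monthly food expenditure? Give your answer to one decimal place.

δ = (z_{α/2} + z_β) · √((σ₁²+σ₂²)/n)
  = (2.576 + 0.842) · √(9800/69)
  = 3.418 · √142.029
  = 3.418 · 11.9176
  = 40.7343

Minimum detectable difference ≈ 40.7 USD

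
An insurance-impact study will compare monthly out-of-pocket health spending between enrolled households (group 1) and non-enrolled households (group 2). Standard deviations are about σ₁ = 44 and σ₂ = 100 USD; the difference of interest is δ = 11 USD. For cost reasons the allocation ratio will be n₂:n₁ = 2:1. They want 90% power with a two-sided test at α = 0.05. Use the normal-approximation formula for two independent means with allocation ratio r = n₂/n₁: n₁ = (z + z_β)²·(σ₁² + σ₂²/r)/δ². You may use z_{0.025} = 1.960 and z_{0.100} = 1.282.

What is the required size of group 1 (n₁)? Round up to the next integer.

n₁ = 603

n₁ = (z_{α/2} + z_β)² · (σ₁² + σ₂²/r) / δ²
   = (1.960 + 1.282)² · (44² + 100²/2) / 11²
   = 10.5106 · (1936 + 5000) / 121
   = 10.5106 · 6936 / 121
   = 602.49
Round up → n₁ = 603; n₂ = r·n₁ = 2 × 603 = 1206.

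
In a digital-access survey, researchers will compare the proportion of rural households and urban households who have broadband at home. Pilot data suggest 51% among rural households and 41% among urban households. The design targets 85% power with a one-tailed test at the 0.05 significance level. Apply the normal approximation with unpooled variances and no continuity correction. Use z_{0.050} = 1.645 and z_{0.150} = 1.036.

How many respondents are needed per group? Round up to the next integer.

n = 354 per group

n = (z_α + z_β)² · [p₁(1−p₁) + p₂(1−p₂)] / (p₁ − p₂)²
  = (1.645 + 1.036)² · (0.51·0.49 + 0.41·0.59) / (0.10)²
  = (2.681)² · (0.2499 + 0.2419) / 0.0100
  = 7.1878 · 0.4918 / 0.0100
  = 353.49
Round up → n = 354 per group.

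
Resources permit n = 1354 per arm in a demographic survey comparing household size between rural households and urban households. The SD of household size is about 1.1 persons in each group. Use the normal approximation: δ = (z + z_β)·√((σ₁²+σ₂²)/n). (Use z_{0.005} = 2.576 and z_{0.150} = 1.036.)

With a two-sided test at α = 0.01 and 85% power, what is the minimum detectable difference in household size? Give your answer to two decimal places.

Minimum detectable difference ≈ 0.15 persons

δ = (z_{α/2} + z_β) · √((σ₁²+σ₂²)/n)
  = (2.576 + 1.036) · √(2.42/1354)
  = 3.612 · √0.00179
  = 3.612 · 0.0423
  = 0.1527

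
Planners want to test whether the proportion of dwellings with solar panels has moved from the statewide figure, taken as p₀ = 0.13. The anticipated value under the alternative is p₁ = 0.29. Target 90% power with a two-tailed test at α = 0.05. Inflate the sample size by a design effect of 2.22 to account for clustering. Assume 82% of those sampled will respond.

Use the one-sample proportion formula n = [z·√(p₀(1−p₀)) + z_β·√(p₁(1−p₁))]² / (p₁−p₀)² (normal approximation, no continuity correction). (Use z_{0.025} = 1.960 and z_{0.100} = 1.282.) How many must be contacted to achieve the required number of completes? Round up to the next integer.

n = 163

n = [z_{α/2}·√(p₀q₀) + z_β·√(p₁q₁)]² / (p₁ − p₀)²
  = [1.960·√(0.13·0.87) + 1.282·√(0.29·0.71)]² / (0.16)²
  = [1.960·0.3363 + 1.282·0.4538]² / 0.0256
  = [1.2409]² / 0.0256
  = 60.15
Design effect: 2.22 × 60.15 = 133.53.
Adjust for 82% response: 133.53 / 0.82 = 162.84.
Round up → n = 163.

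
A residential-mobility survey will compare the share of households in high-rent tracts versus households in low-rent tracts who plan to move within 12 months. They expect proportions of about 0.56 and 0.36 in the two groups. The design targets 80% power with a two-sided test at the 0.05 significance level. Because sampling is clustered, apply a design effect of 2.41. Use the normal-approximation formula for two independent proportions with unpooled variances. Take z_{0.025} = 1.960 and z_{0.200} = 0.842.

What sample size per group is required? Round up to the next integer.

n = (z_{α/2} + z_β)² · [p₁(1−p₁) + p₂(1−p₂)] / (p₁ − p₂)²
  = (1.960 + 0.842)² · (0.56·0.44 + 0.36·0.64) / (0.20)²
  = (2.802)² · (0.2464 + 0.2304) / 0.0400
  = 7.8512 · 0.4768 / 0.0400
  = 93.59
Design effect: 2.41 × 93.59 = 225.54.
Round up → n = 226 per group.

n = 226 per group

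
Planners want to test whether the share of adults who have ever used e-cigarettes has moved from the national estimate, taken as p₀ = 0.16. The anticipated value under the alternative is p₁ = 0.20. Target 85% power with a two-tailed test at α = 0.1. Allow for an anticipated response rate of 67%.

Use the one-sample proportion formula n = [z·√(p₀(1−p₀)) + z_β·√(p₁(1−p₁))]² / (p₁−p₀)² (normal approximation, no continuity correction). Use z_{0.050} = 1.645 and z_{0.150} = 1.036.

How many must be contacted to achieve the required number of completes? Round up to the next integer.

n = [z_{α/2}·√(p₀q₀) + z_β·√(p₁q₁)]² / (p₁ − p₀)²
  = [1.645·√(0.16·0.84) + 1.036·√(0.20·0.80)]² / (0.04)²
  = [1.645·0.3666 + 1.036·0.4000]² / 0.0016
  = [1.0175]² / 0.0016
  = 647.02
Adjust for 67% response: 647.02 / 0.67 = 965.71.
Round up → n = 966.

n = 966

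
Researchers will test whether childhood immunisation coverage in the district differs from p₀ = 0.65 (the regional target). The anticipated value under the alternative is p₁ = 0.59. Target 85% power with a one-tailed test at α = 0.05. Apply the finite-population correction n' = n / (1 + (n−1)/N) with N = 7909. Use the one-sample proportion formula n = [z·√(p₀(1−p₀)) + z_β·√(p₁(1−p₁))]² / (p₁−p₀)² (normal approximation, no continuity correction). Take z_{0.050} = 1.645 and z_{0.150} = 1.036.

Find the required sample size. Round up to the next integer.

n = 440

n = [z_α·√(p₀q₀) + z_β·√(p₁q₁)]² / (p₁ − p₀)²
  = [1.645·√(0.65·0.35) + 1.036·√(0.59·0.41)]² / (-0.06)²
  = [1.645·0.4770 + 1.036·0.4918]² / 0.0036
  = [1.2942]² / 0.0036
  = 465.23
Finite-population correction (N = 7909): 465.23 / (1 + (465.23 − 1)/7909) = 439.44.
Round up → n = 440.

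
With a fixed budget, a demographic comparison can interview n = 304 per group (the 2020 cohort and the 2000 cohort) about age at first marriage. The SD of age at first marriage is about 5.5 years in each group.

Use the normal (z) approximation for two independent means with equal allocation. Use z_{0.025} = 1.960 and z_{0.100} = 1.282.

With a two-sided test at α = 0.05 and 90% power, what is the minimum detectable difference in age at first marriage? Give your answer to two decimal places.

δ = (z_{α/2} + z_β) · √((σ₁²+σ₂²)/n)
  = (1.960 + 1.282) · √(60.5/304)
  = 3.242 · √0.19901
  = 3.242 · 0.4461
  = 1.4463

Minimum detectable difference ≈ 1.45 years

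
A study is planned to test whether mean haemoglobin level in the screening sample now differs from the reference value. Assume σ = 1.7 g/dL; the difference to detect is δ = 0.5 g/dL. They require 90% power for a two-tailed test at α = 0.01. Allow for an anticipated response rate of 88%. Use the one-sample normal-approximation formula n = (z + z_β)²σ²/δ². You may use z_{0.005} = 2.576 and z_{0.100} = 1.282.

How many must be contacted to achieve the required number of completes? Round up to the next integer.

n = (z_{α/2} + z_β)² · σ² / δ²
  = (2.576 + 1.282)² · 1.7² / 0.5²
  = 14.8842 · 2.89 / 0.25
  = 172.06
Adjust for 88% response: 172.06 / 0.88 = 195.52.
Round up → n = 196.

n = 196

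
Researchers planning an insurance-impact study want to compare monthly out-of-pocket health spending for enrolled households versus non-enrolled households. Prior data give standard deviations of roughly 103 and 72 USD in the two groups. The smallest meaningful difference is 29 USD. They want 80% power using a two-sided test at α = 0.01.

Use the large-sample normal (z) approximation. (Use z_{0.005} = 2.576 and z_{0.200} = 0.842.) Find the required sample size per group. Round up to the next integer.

n = 220 per group

n = (z_{α/2} + z_β)² · (σ₁² + σ₂²) / δ²
  = (2.576 + 0.842)² · (103² + 72² = 15793) / 29²
  = 11.6827 · 15793 / 841
  = 219.39
Round up → n = 220 per group.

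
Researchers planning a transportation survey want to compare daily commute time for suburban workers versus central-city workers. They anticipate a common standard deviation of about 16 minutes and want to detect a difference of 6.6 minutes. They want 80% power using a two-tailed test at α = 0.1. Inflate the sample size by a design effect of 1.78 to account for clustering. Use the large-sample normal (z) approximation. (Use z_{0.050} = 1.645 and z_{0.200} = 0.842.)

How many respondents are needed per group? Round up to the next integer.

n = 130 per group

n = (z_{α/2} + z_β)² · (σ₁² + σ₂²) / δ²
  = (1.645 + 0.842)² · (2·16² = 512) / 6.6²
  = 6.1852 · 512 / 43.56
  = 72.70
Design effect: 1.78 × 72.70 = 129.41.
Round up → n = 130 per group.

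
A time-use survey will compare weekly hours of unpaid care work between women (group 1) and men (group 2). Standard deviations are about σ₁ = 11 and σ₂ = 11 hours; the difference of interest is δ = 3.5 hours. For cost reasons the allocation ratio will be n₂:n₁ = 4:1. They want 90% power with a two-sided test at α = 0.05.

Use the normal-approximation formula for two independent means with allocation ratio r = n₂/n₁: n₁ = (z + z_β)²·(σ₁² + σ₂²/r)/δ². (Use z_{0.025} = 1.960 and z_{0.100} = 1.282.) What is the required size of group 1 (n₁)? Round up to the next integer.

n₁ = (z_{α/2} + z_β)² · (σ₁² + σ₂²/r) / δ²
   = (1.960 + 1.282)² · (11² + 11²/4) / 3.5²
   = 10.5106 · (121 + 30.25) / 12.25
   = 10.5106 · 151.25 / 12.25
   = 129.77
Round up → n₁ = 130; n₂ = r·n₁ = 4 × 130 = 520.

n₁ = 130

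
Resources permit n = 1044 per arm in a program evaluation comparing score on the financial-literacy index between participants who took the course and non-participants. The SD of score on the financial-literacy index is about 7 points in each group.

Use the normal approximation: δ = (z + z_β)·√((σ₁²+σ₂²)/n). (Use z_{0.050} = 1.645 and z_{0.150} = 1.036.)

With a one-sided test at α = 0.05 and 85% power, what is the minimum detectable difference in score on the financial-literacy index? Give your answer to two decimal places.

Minimum detectable difference ≈ 0.82 points

δ = (z_α + z_β) · √((σ₁²+σ₂²)/n)
  = (1.645 + 1.036) · √(98/1044)
  = 2.681 · √0.09387
  = 2.681 · 0.3064
  = 0.8214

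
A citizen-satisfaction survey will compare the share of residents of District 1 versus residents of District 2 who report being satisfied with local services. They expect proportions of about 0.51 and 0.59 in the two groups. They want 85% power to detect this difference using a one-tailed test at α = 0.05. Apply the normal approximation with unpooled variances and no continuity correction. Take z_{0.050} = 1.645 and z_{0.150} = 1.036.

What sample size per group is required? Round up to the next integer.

n = 553 per group

n = (z_α + z_β)² · [p₁(1−p₁) + p₂(1−p₂)] / (p₁ − p₂)²
  = (1.645 + 1.036)² · (0.51·0.49 + 0.59·0.41) / (-0.08)²
  = (2.681)² · (0.2499 + 0.2419) / 0.0064
  = 7.1878 · 0.4918 / 0.0064
  = 552.33
Round up → n = 553 per group.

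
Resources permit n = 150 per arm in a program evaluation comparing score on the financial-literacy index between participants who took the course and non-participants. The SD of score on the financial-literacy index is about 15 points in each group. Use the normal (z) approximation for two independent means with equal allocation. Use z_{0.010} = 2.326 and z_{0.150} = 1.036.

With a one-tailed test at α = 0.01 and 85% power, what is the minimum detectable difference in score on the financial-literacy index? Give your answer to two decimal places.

Minimum detectable difference ≈ 5.82 points

δ = (z_α + z_β) · √((σ₁²+σ₂²)/n)
  = (2.326 + 1.036) · √(450/150)
  = 3.362 · √3
  = 3.362 · 1.7321
  = 5.8232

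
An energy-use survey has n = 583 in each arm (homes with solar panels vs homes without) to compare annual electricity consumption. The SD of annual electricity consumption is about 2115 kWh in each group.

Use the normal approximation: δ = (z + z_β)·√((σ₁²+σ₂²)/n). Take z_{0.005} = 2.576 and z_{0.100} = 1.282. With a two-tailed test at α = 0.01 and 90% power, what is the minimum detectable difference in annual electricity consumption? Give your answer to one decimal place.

δ = (z_{α/2} + z_β) · √((σ₁²+σ₂²)/n)
  = (2.576 + 1.282) · √(8946450/583)
  = 3.858 · √15345.5
  = 3.858 · 123.8771
  = 477.9179

Minimum detectable difference ≈ 477.9 kWh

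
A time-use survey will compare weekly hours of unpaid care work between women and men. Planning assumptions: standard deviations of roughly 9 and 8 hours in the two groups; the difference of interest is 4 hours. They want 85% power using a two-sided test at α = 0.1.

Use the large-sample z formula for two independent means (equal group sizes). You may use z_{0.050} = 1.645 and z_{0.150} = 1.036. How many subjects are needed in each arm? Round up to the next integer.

n = (z_{α/2} + z_β)² · (σ₁² + σ₂²) / δ²
  = (1.645 + 1.036)² · (9² + 8² = 145) / 4²
  = 7.1878 · 145 / 16
  = 65.14
Round up → n = 66 per group.

n = 66 per group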